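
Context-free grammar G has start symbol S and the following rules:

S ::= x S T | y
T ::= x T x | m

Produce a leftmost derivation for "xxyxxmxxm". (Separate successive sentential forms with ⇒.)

S ⇒ xST   [S ::= x S T]
xST ⇒ xxSTT   [S ::= x S T]
xxSTT ⇒ xxyTT   [S ::= y]
xxyTT ⇒ xxyxTxT   [T ::= x T x]
xxyxTxT ⇒ xxyxxTxxT   [T ::= x T x]
xxyxxTxxT ⇒ xxyxxmxxT   [T ::= m]
xxyxxmxxT ⇒ xxyxxmxxm   [T ::= m]

S ⇒ xST ⇒ xxSTT ⇒ xxyTT ⇒ xxyxTxT ⇒ xxyxxTxxT ⇒ xxyxxmxxT ⇒ xxyxxmxxm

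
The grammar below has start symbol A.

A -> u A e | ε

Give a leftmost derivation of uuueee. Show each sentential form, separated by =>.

A => uAe => uuAee => uuuAeee => uuueee

A => uAe   [A -> u A e]
uAe => uuAee   [A -> u A e]
uuAee => uuuAeee   [A -> u A e]
uuuAeee => uuueee   [A -> ε]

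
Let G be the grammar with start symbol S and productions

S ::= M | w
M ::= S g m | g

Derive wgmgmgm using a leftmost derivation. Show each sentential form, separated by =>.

S => M   [S ::= M]
M => Sgm   [M ::= S g m]
Sgm => Mgm   [S ::= M]
Mgm => Sgmgm   [M ::= S g m]
Sgmgm => Mgmgm   [S ::= M]
Mgmgm => Sgmgmgm   [M ::= S g m]
Sgmgmgm => wgmgmgm   [S ::= w]

S => M => Sgm => Mgm => Sgmgm => Mgmgm => Sgmgmgm => wgmgmgm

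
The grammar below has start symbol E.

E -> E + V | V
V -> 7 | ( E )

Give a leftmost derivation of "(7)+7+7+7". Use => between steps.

E=>E+V=>E+V+V=>E+V+V+V=>V+V+V+V=>(E)+V+V+V=>(V)+V+V+V=>(7)+V+V+V=>(7)+7+V+V=>(7)+7+7+V=>(7)+7+7+7

E => E+V   [E -> E + V]
E+V => E+V+V   [E -> E + V]
E+V+V => E+V+V+V   [E -> E + V]
E+V+V+V => V+V+V+V   [E -> V]
V+V+V+V => (E)+V+V+V   [V -> ( E )]
(E)+V+V+V => (V)+V+V+V   [E -> V]
(V)+V+V+V => (7)+V+V+V   [V -> 7]
(7)+V+V+V => (7)+7+V+V   [V -> 7]
(7)+7+V+V => (7)+7+7+V   [V -> 7]
(7)+7+7+V => (7)+7+7+7   [V -> 7]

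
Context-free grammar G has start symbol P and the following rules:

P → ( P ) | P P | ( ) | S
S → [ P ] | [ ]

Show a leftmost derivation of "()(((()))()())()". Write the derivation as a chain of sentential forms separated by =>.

P => PP => PPP => ()PP => ()(P)P => ()(PP)P => ()((P)P)P => ()(((P))P)P => ()(((()))P)P => ()(((()))PP)P => ()(((()))()P)P => ()(((()))()())P => ()(((()))()())()

P => PP   [P → P P]
PP => PPP   [P → P P]
PPP => ()PP   [P → ( )]
()PP => ()(P)P   [P → ( P )]
()(P)P => ()(PP)P   [P → P P]
()(PP)P => ()((P)P)P   [P → ( P )]
()((P)P)P => ()(((P))P)P   [P → ( P )]
()(((P))P)P => ()(((()))P)P   [P → ( )]
()(((()))P)P => ()(((()))PP)P   [P → P P]
()(((()))PP)P => ()(((()))()P)P   [P → ( )]
()(((()))()P)P => ()(((()))()())P   [P → ( )]
()(((()))()())P => ()(((()))()())()   [P → ( )]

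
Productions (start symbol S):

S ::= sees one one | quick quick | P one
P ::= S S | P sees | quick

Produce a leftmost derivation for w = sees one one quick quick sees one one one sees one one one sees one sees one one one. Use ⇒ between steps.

S ⇒ P one   [S ::= P one]
P one ⇒ S S one   [P ::= S S]
S S one ⇒ P one S one   [S ::= P one]
P one S one ⇒ P sees one S one   [P ::= P sees]
P sees one S one ⇒ S S sees one S one   [P ::= S S]
S S sees one S one ⇒ sees one one S sees one S one   [S ::= sees one one]
sees one one S sees one S one ⇒ sees one one P one sees one S one   [S ::= P one]
sees one one P one sees one S one ⇒ sees one one S S one sees one S one   [P ::= S S]
sees one one S S one sees one S one ⇒ sees one one P one S one sees one S one   [S ::= P one]
sees one one P one S one sees one S one ⇒ sees one one S S one S one sees one S one   [P ::= S S]
sees one one S S one S one sees one S one ⇒ sees one one quick quick S one S one sees one S one   [S ::= quick quick]
sees one one quick quick S one S one sees one S one ⇒ sees one one quick quick sees one one one S one sees one S one   [S ::= sees one one]
sees one one quick quick sees one one one S one sees one S one ⇒ sees one one quick quick sees one one one sees one one one sees one S one   [S ::= sees one one]
sees one one quick quick sees one one one sees one one one sees one S one ⇒ sees one one quick quick sees one one one sees one one one sees one sees one one one   [S ::= sees one one]

S ⇒ P one ⇒ S S one ⇒ P one S one ⇒ P sees one S one ⇒ S S sees one S one ⇒ sees one one S sees one S one ⇒ sees one one P one sees one S one ⇒ sees one one S S one sees one S one ⇒ sees one one P one S one sees one S one ⇒ sees one one S S one S one sees one S one ⇒ sees one one quick quick S one S one sees one S one ⇒ sees one one quick quick sees one one one S one sees one S one ⇒ sees one one quick quick sees one one one sees one one one sees one S one ⇒ sees one one quick quick sees one one one sees one one one sees one sees one one one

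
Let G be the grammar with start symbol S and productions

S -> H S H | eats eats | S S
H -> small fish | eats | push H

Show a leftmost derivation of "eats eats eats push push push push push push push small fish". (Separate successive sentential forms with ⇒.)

S ⇒ H S H   [S -> H S H]
H S H ⇒ eats S H   [H -> eats]
eats S H ⇒ eats eats eats H   [S -> eats eats]
eats eats eats H ⇒ eats eats eats push H   [H -> push H]
eats eats eats push H ⇒ eats eats eats push push H   [H -> push H]
eats eats eats push push H ⇒ eats eats eats push push push H   [H -> push H]
eats eats eats push push push H ⇒ eats eats eats push push push push H   [H -> push H]
eats eats eats push push push push H ⇒ eats eats eats push push push push push H   [H -> push H]
eats eats eats push push push push push H ⇒ eats eats eats push push push push push push H   [H -> push H]
eats eats eats push push push push push push H ⇒ eats eats eats push push push push push push push H   [H -> push H]
eats eats eats push push push push push push push H ⇒ eats eats eats push push push push push push push small fish   [H -> small fish]

S ⇒ H S H ⇒ eats S H ⇒ eats eats eats H ⇒ eats eats eats push H ⇒ eats eats eats push push H ⇒ eats eats eats push push push H ⇒ eats eats eats push push push push H ⇒ eats eats eats push push push push push H ⇒ eats eats eats push push push push push push H ⇒ eats eats eats push push push push push push push H ⇒ eats eats eats push push push push push push push small fish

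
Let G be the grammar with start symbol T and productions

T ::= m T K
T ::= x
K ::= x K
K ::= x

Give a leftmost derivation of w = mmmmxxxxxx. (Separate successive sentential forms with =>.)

T => mTK   [T ::= m T K]
mTK => mmTKK   [T ::= m T K]
mmTKK => mmmTKKK   [T ::= m T K]
mmmTKKK => mmmmTKKKK   [T ::= m T K]
mmmmTKKKK => mmmmxKKKK   [T ::= x]
mmmmxKKKK => mmmmxxKKKK   [K ::= x K]
mmmmxxKKKK => mmmmxxxKKK   [K ::= x]
mmmmxxxKKK => mmmmxxxxKK   [K ::= x]
mmmmxxxxKK => mmmmxxxxxK   [K ::= x]
mmmmxxxxxK => mmmmxxxxxx   [K ::= x]

T => mTK => mmTKK => mmmTKKK => mmmmTKKKK => mmmmxKKKK => mmmmxxKKKK => mmmmxxxKKK => mmmmxxxxKK => mmmmxxxxxK => mmmmxxxxxx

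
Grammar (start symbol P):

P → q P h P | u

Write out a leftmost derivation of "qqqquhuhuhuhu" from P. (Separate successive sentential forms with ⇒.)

P⇒qPhP⇒qqPhPhP⇒qqqPhPhPhP⇒qqqqPhPhPhPhP⇒qqqquhPhPhPhP⇒qqqquhuhPhPhP⇒qqqquhuhuhPhP⇒qqqquhuhuhuhP⇒qqqquhuhuhuhu

P ⇒ qPhP   [P → q P h P]
qPhP ⇒ qqPhPhP   [P → q P h P]
qqPhPhP ⇒ qqqPhPhPhP   [P → q P h P]
qqqPhPhPhP ⇒ qqqqPhPhPhPhP   [P → q P h P]
qqqqPhPhPhPhP ⇒ qqqquhPhPhPhP   [P → u]
qqqquhPhPhPhP ⇒ qqqquhuhPhPhP   [P → u]
qqqquhuhPhPhP ⇒ qqqquhuhuhPhP   [P → u]
qqqquhuhuhPhP ⇒ qqqquhuhuhuhP   [P → u]
qqqquhuhuhuhP ⇒ qqqquhuhuhuhu   [P → u]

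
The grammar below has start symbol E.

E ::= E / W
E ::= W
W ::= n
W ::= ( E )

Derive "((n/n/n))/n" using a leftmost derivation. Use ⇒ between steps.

E⇒E/W⇒W/W⇒(E)/W⇒(W)/W⇒((E))/W⇒((E/W))/W⇒((E/W/W))/W⇒((W/W/W))/W⇒((n/W/W))/W⇒((n/n/W))/W⇒((n/n/n))/W⇒((n/n/n))/n

E ⇒ E/W   [E ::= E / W]
E/W ⇒ W/W   [E ::= W]
W/W ⇒ (E)/W   [W ::= ( E )]
(E)/W ⇒ (W)/W   [E ::= W]
(W)/W ⇒ ((E))/W   [W ::= ( E )]
((E))/W ⇒ ((E/W))/W   [E ::= E / W]
((E/W))/W ⇒ ((E/W/W))/W   [E ::= E / W]
((E/W/W))/W ⇒ ((W/W/W))/W   [E ::= W]
((W/W/W))/W ⇒ ((n/W/W))/W   [W ::= n]
((n/W/W))/W ⇒ ((n/n/W))/W   [W ::= n]
((n/n/W))/W ⇒ ((n/n/n))/W   [W ::= n]
((n/n/n))/W ⇒ ((n/n/n))/n   [W ::= n]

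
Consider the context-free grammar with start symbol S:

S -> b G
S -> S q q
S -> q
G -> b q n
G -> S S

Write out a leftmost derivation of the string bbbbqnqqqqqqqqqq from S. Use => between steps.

S => bG => bSS => bSqqS => bSqqqqS => bbGqqqqS => bbSSqqqqS => bbbGSqqqqS => bbbbqnSqqqqS => bbbbqnSqqqqqqS => bbbbqnqqqqqqqS => bbbbqnqqqqqqqSqq => bbbbqnqqqqqqqqqq

S => bG   [S -> b G]
bG => bSS   [G -> S S]
bSS => bSqqS   [S -> S q q]
bSqqS => bSqqqqS   [S -> S q q]
bSqqqqS => bbGqqqqS   [S -> b G]
bbGqqqqS => bbSSqqqqS   [G -> S S]
bbSSqqqqS => bbbGSqqqqS   [S -> b G]
bbbGSqqqqS => bbbbqnSqqqqS   [G -> b q n]
bbbbqnSqqqqS => bbbbqnSqqqqqqS   [S -> S q q]
bbbbqnSqqqqqqS => bbbbqnqqqqqqqS   [S -> q]
bbbbqnqqqqqqqS => bbbbqnqqqqqqqSqq   [S -> S q q]
bbbbqnqqqqqqqSqq => bbbbqnqqqqqqqqqq   [S -> q]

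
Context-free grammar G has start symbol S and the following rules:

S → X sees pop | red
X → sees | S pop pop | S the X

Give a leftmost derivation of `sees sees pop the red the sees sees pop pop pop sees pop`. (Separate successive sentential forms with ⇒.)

S ⇒ X sees pop ⇒ S pop pop sees pop ⇒ X sees pop pop pop sees pop ⇒ S the X sees pop pop pop sees pop ⇒ X sees pop the X sees pop pop pop sees pop ⇒ sees sees pop the X sees pop pop pop sees pop ⇒ sees sees pop the S the X sees pop pop pop sees pop ⇒ sees sees pop the red the X sees pop pop pop sees pop ⇒ sees sees pop the red the sees sees pop pop pop sees pop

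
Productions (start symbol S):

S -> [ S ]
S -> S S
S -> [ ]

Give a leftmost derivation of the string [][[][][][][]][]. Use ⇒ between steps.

S ⇒ SS   [S -> S S]
SS ⇒ []S   [S -> [ ]]
[]S ⇒ []SS   [S -> S S]
[]SS ⇒ [][S]S   [S -> [ S ]]
[][S]S ⇒ [][SS]S   [S -> S S]
[][SS]S ⇒ [][SSS]S   [S -> S S]
[][SSS]S ⇒ [][SSSS]S   [S -> S S]
[][SSSS]S ⇒ [][SSSSS]S   [S -> S S]
[][SSSSS]S ⇒ [][[]SSSS]S   [S -> [ ]]
[][[]SSSS]S ⇒ [][[][]SSS]S   [S -> [ ]]
[][[][]SSS]S ⇒ [][[][][]SS]S   [S -> [ ]]
[][[][][]SS]S ⇒ [][[][][][]S]S   [S -> [ ]]
[][[][][][]S]S ⇒ [][[][][][][]]S   [S -> [ ]]
[][[][][][][]]S ⇒ [][[][][][][]][]   [S -> [ ]]

S ⇒ SS ⇒ []S ⇒ []SS ⇒ [][S]S ⇒ [][SS]S ⇒ [][SSS]S ⇒ [][SSSS]S ⇒ [][SSSSS]S ⇒ [][[]SSSS]S ⇒ [][[][]SSS]S ⇒ [][[][][]SS]S ⇒ [][[][][][]S]S ⇒ [][[][][][][]]S ⇒ [][[][][][][]][]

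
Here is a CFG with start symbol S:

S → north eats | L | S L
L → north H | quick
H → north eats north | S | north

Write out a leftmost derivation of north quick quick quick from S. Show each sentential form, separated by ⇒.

S ⇒ L ⇒ north H ⇒ north S ⇒ north S L ⇒ north S L L ⇒ north L L L ⇒ north quick L L ⇒ north quick quick L ⇒ north quick quick quick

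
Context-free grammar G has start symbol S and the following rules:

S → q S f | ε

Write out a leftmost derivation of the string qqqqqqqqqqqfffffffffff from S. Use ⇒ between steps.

S⇒qSf⇒qqSff⇒qqqSfff⇒qqqqSffff⇒qqqqqSfffff⇒qqqqqqSffffff⇒qqqqqqqSfffffff⇒qqqqqqqqSffffffff⇒qqqqqqqqqSfffffffff⇒qqqqqqqqqqSffffffffff⇒qqqqqqqqqqqSfffffffffff⇒qqqqqqqqqqqfffffffffff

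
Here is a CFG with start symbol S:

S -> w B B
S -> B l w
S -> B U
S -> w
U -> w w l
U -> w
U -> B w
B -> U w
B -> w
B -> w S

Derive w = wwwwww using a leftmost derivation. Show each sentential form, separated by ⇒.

S ⇒ wBB   [S -> w B B]
wBB ⇒ wwSB   [B -> w S]
wwSB ⇒ wwwBBB   [S -> w B B]
wwwBBB ⇒ wwwwBB   [B -> w]
wwwwBB ⇒ wwwwwB   [B -> w]
wwwwwB ⇒ wwwwww   [B -> w]

S ⇒ wBB ⇒ wwSB ⇒ wwwBBB ⇒ wwwwBB ⇒ wwwwwB ⇒ wwwwww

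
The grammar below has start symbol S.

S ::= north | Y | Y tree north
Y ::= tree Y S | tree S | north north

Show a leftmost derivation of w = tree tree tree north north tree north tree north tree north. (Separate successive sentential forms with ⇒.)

S ⇒ Y tree north   [S ::= Y tree north]
Y tree north ⇒ tree S tree north   [Y ::= tree S]
tree S tree north ⇒ tree Y tree north tree north   [S ::= Y tree north]
tree Y tree north tree north ⇒ tree tree S tree north tree north   [Y ::= tree S]
tree tree S tree north tree north ⇒ tree tree Y tree north tree north   [S ::= Y]
tree tree Y tree north tree north ⇒ tree tree tree S tree north tree north   [Y ::= tree S]
tree tree tree S tree north tree north ⇒ tree tree tree Y tree north tree north tree north   [S ::= Y tree north]
tree tree tree Y tree north tree north tree north ⇒ tree tree tree north north tree north tree north tree north   [Y ::= north north]

S ⇒ Y tree north ⇒ tree S tree north ⇒ tree Y tree north tree north ⇒ tree tree S tree north tree north ⇒ tree tree Y tree north tree north ⇒ tree tree tree S tree north tree north ⇒ tree tree tree Y tree north tree north tree north ⇒ tree tree tree north north tree north tree north tree north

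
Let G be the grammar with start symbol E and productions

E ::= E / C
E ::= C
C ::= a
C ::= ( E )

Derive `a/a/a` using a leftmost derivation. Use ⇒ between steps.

E ⇒ E/C   [E ::= E / C]
E/C ⇒ E/C/C   [E ::= E / C]
E/C/C ⇒ C/C/C   [E ::= C]
C/C/C ⇒ a/C/C   [C ::= a]
a/C/C ⇒ a/a/C   [C ::= a]
a/a/C ⇒ a/a/a   [C ::= a]

E ⇒ E/C ⇒ E/C/C ⇒ C/C/C ⇒ a/C/C ⇒ a/a/C ⇒ a/a/a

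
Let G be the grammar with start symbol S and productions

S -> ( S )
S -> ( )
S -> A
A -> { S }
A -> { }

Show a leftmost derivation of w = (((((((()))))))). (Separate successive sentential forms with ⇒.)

S⇒(S)⇒((S))⇒(((S)))⇒((((S))))⇒(((((S)))))⇒((((((S))))))⇒(((((((S)))))))⇒(((((((())))))))

S ⇒ (S)   [S -> ( S )]
(S) ⇒ ((S))   [S -> ( S )]
((S)) ⇒ (((S)))   [S -> ( S )]
(((S))) ⇒ ((((S))))   [S -> ( S )]
((((S)))) ⇒ (((((S)))))   [S -> ( S )]
(((((S))))) ⇒ ((((((S))))))   [S -> ( S )]
((((((S)))))) ⇒ (((((((S)))))))   [S -> ( S )]
(((((((S))))))) ⇒ (((((((())))))))   [S -> ( )]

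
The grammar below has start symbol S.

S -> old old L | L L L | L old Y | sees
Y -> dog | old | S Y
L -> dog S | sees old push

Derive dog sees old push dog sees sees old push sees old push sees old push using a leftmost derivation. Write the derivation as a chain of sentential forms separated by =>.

S => L L L => dog S L L => dog L L L L L => dog sees old push L L L L => dog sees old push dog S L L L => dog sees old push dog sees L L L => dog sees old push dog sees sees old push L L => dog sees old push dog sees sees old push sees old push L => dog sees old push dog sees sees old push sees old push sees old push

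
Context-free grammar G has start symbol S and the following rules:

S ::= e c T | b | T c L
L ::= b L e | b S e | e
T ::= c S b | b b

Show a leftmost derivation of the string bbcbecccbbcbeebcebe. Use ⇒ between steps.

S ⇒ TcL   [S ::= T c L]
TcL ⇒ bbcL   [T ::= b b]
bbcL ⇒ bbcbSe   [L ::= b S e]
bbcbSe ⇒ bbcbecTe   [S ::= e c T]
bbcbecTe ⇒ bbcbeccSbe   [T ::= c S b]
bbcbeccSbe ⇒ bbcbeccTcLbe   [S ::= T c L]
bbcbeccTcLbe ⇒ bbcbecccSbcLbe   [T ::= c S b]
bbcbecccSbcLbe ⇒ bbcbecccTcLbcLbe   [S ::= T c L]
bbcbecccTcLbcLbe ⇒ bbcbecccbbcLbcLbe   [T ::= b b]
bbcbecccbbcLbcLbe ⇒ bbcbecccbbcbLebcLbe   [L ::= b L e]
bbcbecccbbcbLebcLbe ⇒ bbcbecccbbcbeebcLbe   [L ::= e]
bbcbecccbbcbeebcLbe ⇒ bbcbecccbbcbeebcebe   [L ::= e]

S ⇒ TcL ⇒ bbcL ⇒ bbcbSe ⇒ bbcbecTe ⇒ bbcbeccSbe ⇒ bbcbeccTcLbe ⇒ bbcbecccSbcLbe ⇒ bbcbecccTcLbcLbe ⇒ bbcbecccbbcLbcLbe ⇒ bbcbecccbbcbLebcLbe ⇒ bbcbecccbbcbeebcLbe ⇒ bbcbecccbbcbeebcebe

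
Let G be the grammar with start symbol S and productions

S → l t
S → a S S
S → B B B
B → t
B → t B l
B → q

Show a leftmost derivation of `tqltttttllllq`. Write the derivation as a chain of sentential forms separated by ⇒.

S ⇒ BBB ⇒ tBlBB ⇒ tqlBB ⇒ tqltBlB ⇒ tqlttBllB ⇒ tqltttBlllB ⇒ tqlttttBllllB ⇒ tqltttttllllB ⇒ tqltttttllllq

S ⇒ BBB   [S → B B B]
BBB ⇒ tBlBB   [B → t B l]
tBlBB ⇒ tqlBB   [B → q]
tqlBB ⇒ tqltBlB   [B → t B l]
tqltBlB ⇒ tqlttBllB   [B → t B l]
tqlttBllB ⇒ tqltttBlllB   [B → t B l]
tqltttBlllB ⇒ tqlttttBllllB   [B → t B l]
tqlttttBllllB ⇒ tqltttttllllB   [B → t]
tqltttttllllB ⇒ tqltttttllllq   [B → q]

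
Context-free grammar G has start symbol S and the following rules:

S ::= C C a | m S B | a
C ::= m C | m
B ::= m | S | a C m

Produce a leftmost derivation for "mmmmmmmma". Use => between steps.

S => CCa   [S ::= C C a]
CCa => mCCa   [C ::= m C]
mCCa => mmCa   [C ::= m]
mmCa => mmmCa   [C ::= m C]
mmmCa => mmmmCa   [C ::= m C]
mmmmCa => mmmmmCa   [C ::= m C]
mmmmmCa => mmmmmmCa   [C ::= m C]
mmmmmmCa => mmmmmmmCa   [C ::= m C]
mmmmmmmCa => mmmmmmmma   [C ::= m]

S => CCa => mCCa => mmCa => mmmCa => mmmmCa => mmmmmCa => mmmmmmCa => mmmmmmmCa => mmmmmmmma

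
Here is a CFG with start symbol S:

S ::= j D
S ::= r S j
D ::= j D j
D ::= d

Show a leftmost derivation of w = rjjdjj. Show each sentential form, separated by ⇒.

S ⇒ rSj ⇒ rjDj ⇒ rjjDjj ⇒ rjjdjj

S ⇒ rSj   [S ::= r S j]
rSj ⇒ rjDj   [S ::= j D]
rjDj ⇒ rjjDjj   [D ::= j D j]
rjjDjj ⇒ rjjdjj   [D ::= d]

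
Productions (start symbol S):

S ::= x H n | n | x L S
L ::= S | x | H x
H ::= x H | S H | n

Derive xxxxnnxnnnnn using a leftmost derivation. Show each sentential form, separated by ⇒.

S⇒xHn⇒xSHn⇒xxLSHn⇒xxSSHn⇒xxxLSSHn⇒xxxSSSHn⇒xxxxHnSSHn⇒xxxxnnSSHn⇒xxxxnnxHnSHn⇒xxxxnnxnnSHn⇒xxxxnnxnnnHn⇒xxxxnnxnnnnn

S ⇒ xHn   [S ::= x H n]
xHn ⇒ xSHn   [H ::= S H]
xSHn ⇒ xxLSHn   [S ::= x L S]
xxLSHn ⇒ xxSSHn   [L ::= S]
xxSSHn ⇒ xxxLSSHn   [S ::= x L S]
xxxLSSHn ⇒ xxxSSSHn   [L ::= S]
xxxSSSHn ⇒ xxxxHnSSHn   [S ::= x H n]
xxxxHnSSHn ⇒ xxxxnnSSHn   [H ::= n]
xxxxnnSSHn ⇒ xxxxnnxHnSHn   [S ::= x H n]
xxxxnnxHnSHn ⇒ xxxxnnxnnSHn   [H ::= n]
xxxxnnxnnSHn ⇒ xxxxnnxnnnHn   [S ::= n]
xxxxnnxnnnHn ⇒ xxxxnnxnnnnn   [H ::= n]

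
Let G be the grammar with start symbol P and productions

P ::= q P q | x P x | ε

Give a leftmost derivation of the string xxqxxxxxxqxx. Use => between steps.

P => xPx   [P ::= x P x]
xPx => xxPxx   [P ::= x P x]
xxPxx => xxqPqxx   [P ::= q P q]
xxqPqxx => xxqxPxqxx   [P ::= x P x]
xxqxPxqxx => xxqxxPxxqxx   [P ::= x P x]
xxqxxPxxqxx => xxqxxxPxxxqxx   [P ::= x P x]
xxqxxxPxxxqxx => xxqxxxxxxqxx   [P ::= ε]

P => xPx => xxPxx => xxqPqxx => xxqxPxqxx => xxqxxPxxqxx => xxqxxxPxxxqxx => xxqxxxxxxqxx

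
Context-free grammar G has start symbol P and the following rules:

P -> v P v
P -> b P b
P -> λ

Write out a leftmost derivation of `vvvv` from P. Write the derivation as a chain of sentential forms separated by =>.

P=>vPv=>vvPvv=>vvvv

P => vPv   [P -> v P v]
vPv => vvPvv   [P -> v P v]
vvPvv => vvvv   [P -> λ]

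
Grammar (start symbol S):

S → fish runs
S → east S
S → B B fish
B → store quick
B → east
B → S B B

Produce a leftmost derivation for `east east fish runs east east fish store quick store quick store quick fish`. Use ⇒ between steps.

S ⇒ east S ⇒ east B B fish ⇒ east S B B B fish ⇒ east B B fish B B B fish ⇒ east east B fish B B B fish ⇒ east east S B B fish B B B fish ⇒ east east fish runs B B fish B B B fish ⇒ east east fish runs east B fish B B B fish ⇒ east east fish runs east east fish B B B fish ⇒ east east fish runs east east fish store quick B B fish ⇒ east east fish runs east east fish store quick store quick B fish ⇒ east east fish runs east east fish store quick store quick store quick fish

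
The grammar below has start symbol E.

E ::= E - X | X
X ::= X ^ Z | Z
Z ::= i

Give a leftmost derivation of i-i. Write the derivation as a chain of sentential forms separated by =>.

E=>E-X=>X-X=>Z-X=>i-X=>i-Z=>i-i

E => E-X   [E ::= E - X]
E-X => X-X   [E ::= X]
X-X => Z-X   [X ::= Z]
Z-X => i-X   [Z ::= i]
i-X => i-Z   [X ::= Z]
i-Z => i-i   [Z ::= i]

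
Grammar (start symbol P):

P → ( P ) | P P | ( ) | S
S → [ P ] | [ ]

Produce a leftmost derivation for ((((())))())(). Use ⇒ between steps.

P ⇒ PP ⇒ (P)P ⇒ (PP)P ⇒ ((P)P)P ⇒ (((P))P)P ⇒ ((((P)))P)P ⇒ ((((())))P)P ⇒ ((((())))())P ⇒ ((((())))())()

P ⇒ PP   [P → P P]
PP ⇒ (P)P   [P → ( P )]
(P)P ⇒ (PP)P   [P → P P]
(PP)P ⇒ ((P)P)P   [P → ( P )]
((P)P)P ⇒ (((P))P)P   [P → ( P )]
(((P))P)P ⇒ ((((P)))P)P   [P → ( P )]
((((P)))P)P ⇒ ((((())))P)P   [P → ( )]
((((())))P)P ⇒ ((((())))())P   [P → ( )]
((((())))())P ⇒ ((((())))())()   [P → ( )]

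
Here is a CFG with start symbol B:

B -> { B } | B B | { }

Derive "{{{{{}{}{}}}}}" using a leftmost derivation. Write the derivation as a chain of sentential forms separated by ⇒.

B ⇒ {B} ⇒ {{B}} ⇒ {{{B}}} ⇒ {{{{B}}}} ⇒ {{{{BB}}}} ⇒ {{{{BBB}}}} ⇒ {{{{{}BB}}}} ⇒ {{{{{}{}B}}}} ⇒ {{{{{}{}{}}}}}

B ⇒ {B}   [B -> { B }]
{B} ⇒ {{B}}   [B -> { B }]
{{B}} ⇒ {{{B}}}   [B -> { B }]
{{{B}}} ⇒ {{{{B}}}}   [B -> { B }]
{{{{B}}}} ⇒ {{{{BB}}}}   [B -> B B]
{{{{BB}}}} ⇒ {{{{BBB}}}}   [B -> B B]
{{{{BBB}}}} ⇒ {{{{{}BB}}}}   [B -> { }]
{{{{{}BB}}}} ⇒ {{{{{}{}B}}}}   [B -> { }]
{{{{{}{}B}}}} ⇒ {{{{{}{}{}}}}}   [B -> { }]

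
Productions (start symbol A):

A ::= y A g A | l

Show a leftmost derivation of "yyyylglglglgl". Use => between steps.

A => yAgA => yyAgAgA => yyyAgAgAgA => yyyyAgAgAgAgA => yyyylgAgAgAgA => yyyylglgAgAgA => yyyylglglgAgA => yyyylglglglgA => yyyylglglglgl

A => yAgA   [A ::= y A g A]
yAgA => yyAgAgA   [A ::= y A g A]
yyAgAgA => yyyAgAgAgA   [A ::= y A g A]
yyyAgAgAgA => yyyyAgAgAgAgA   [A ::= y A g A]
yyyyAgAgAgAgA => yyyylgAgAgAgA   [A ::= l]
yyyylgAgAgAgA => yyyylglgAgAgA   [A ::= l]
yyyylglgAgAgA => yyyylglglgAgA   [A ::= l]
yyyylglglgAgA => yyyylglglglgA   [A ::= l]
yyyylglglglgA => yyyylglglglgl   [A ::= l]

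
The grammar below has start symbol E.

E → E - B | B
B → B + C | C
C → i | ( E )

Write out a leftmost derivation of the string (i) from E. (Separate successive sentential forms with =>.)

E => B   [E → B]
B => C   [B → C]
C => (E)   [C → ( E )]
(E) => (B)   [E → B]
(B) => (C)   [B → C]
(C) => (i)   [C → i]

E => B => C => (E) => (B) => (C) => (i)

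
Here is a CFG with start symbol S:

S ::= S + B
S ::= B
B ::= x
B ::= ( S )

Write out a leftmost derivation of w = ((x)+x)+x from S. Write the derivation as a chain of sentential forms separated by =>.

S => S+B   [S ::= S + B]
S+B => B+B   [S ::= B]
B+B => (S)+B   [B ::= ( S )]
(S)+B => (S+B)+B   [S ::= S + B]
(S+B)+B => (B+B)+B   [S ::= B]
(B+B)+B => ((S)+B)+B   [B ::= ( S )]
((S)+B)+B => ((B)+B)+B   [S ::= B]
((B)+B)+B => ((x)+B)+B   [B ::= x]
((x)+B)+B => ((x)+x)+B   [B ::= x]
((x)+x)+B => ((x)+x)+x   [B ::= x]

S=>S+B=>B+B=>(S)+B=>(S+B)+B=>(B+B)+B=>((S)+B)+B=>((B)+B)+B=>((x)+B)+B=>((x)+x)+B=>((x)+x)+x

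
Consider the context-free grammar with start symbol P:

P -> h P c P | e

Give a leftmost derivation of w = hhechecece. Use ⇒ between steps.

P ⇒ hPcP ⇒ hhPcPcP ⇒ hhecPcP ⇒ hhechPcPcP ⇒ hhechecPcP ⇒ hhechececP ⇒ hhechecece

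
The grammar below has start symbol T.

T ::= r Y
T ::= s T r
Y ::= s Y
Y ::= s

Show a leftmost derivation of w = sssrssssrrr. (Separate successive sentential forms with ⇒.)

T ⇒ sTr ⇒ ssTrr ⇒ sssTrrr ⇒ sssrYrrr ⇒ sssrsYrrr ⇒ sssrssYrrr ⇒ sssrsssYrrr ⇒ sssrssssrrr

T ⇒ sTr   [T ::= s T r]
sTr ⇒ ssTrr   [T ::= s T r]
ssTrr ⇒ sssTrrr   [T ::= s T r]
sssTrrr ⇒ sssrYrrr   [T ::= r Y]
sssrYrrr ⇒ sssrsYrrr   [Y ::= s Y]
sssrsYrrr ⇒ sssrssYrrr   [Y ::= s Y]
sssrssYrrr ⇒ sssrsssYrrr   [Y ::= s Y]
sssrsssYrrr ⇒ sssrssssrrr   [Y ::= s]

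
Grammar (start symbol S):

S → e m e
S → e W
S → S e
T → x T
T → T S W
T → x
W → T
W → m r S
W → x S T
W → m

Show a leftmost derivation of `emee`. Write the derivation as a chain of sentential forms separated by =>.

S => Se   [S → S e]
Se => See   [S → S e]
See => eWee   [S → e W]
eWee => emee   [W → m]

S => Se => See => eWee => emee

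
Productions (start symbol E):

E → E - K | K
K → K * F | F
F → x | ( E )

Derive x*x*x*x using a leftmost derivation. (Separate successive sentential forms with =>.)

E => K => K*F => K*F*F => K*F*F*F => F*F*F*F => x*F*F*F => x*x*F*F => x*x*x*F => x*x*x*x

E => K   [E → K]
K => K*F   [K → K * F]
K*F => K*F*F   [K → K * F]
K*F*F => K*F*F*F   [K → K * F]
K*F*F*F => F*F*F*F   [K → F]
F*F*F*F => x*F*F*F   [F → x]
x*F*F*F => x*x*F*F   [F → x]
x*x*F*F => x*x*x*F   [F → x]
x*x*x*F => x*x*x*x   [F → x]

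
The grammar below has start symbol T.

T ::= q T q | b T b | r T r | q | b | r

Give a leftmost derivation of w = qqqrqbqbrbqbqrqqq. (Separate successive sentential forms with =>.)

T => qTq   [T ::= q T q]
qTq => qqTqq   [T ::= q T q]
qqTqq => qqqTqqq   [T ::= q T q]
qqqTqqq => qqqrTrqqq   [T ::= r T r]
qqqrTrqqq => qqqrqTqrqqq   [T ::= q T q]
qqqrqTqrqqq => qqqrqbTbqrqqq   [T ::= b T b]
qqqrqbTbqrqqq => qqqrqbqTqbqrqqq   [T ::= q T q]
qqqrqbqTqbqrqqq => qqqrqbqbTbqbqrqqq   [T ::= b T b]
qqqrqbqbTbqbqrqqq => qqqrqbqbrbqbqrqqq   [T ::= r]

T=>qTq=>qqTqq=>qqqTqqq=>qqqrTrqqq=>qqqrqTqrqqq=>qqqrqbTbqrqqq=>qqqrqbqTqbqrqqq=>qqqrqbqbTbqbqrqqq=>qqqrqbqbrbqbqrqqq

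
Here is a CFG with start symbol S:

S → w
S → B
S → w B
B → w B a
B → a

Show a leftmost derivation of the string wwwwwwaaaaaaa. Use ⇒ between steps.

S ⇒ B ⇒ wBa ⇒ wwBaa ⇒ wwwBaaa ⇒ wwwwBaaaa ⇒ wwwwwBaaaaa ⇒ wwwwwwBaaaaaa ⇒ wwwwwwaaaaaaa

S ⇒ B   [S → B]
B ⇒ wBa   [B → w B a]
wBa ⇒ wwBaa   [B → w B a]
wwBaa ⇒ wwwBaaa   [B → w B a]
wwwBaaa ⇒ wwwwBaaaa   [B → w B a]
wwwwBaaaa ⇒ wwwwwBaaaaa   [B → w B a]
wwwwwBaaaaa ⇒ wwwwwwBaaaaaa   [B → w B a]
wwwwwwBaaaaaa ⇒ wwwwwwaaaaaaa   [B → a]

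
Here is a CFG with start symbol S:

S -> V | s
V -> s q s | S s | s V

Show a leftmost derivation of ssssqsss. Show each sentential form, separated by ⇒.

S ⇒ V ⇒ Ss ⇒ Vs ⇒ sVs ⇒ ssVs ⇒ sssVs ⇒ sssSss ⇒ sssVss ⇒ ssssqsss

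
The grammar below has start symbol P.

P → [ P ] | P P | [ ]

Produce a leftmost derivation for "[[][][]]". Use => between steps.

P => [P]   [P → [ P ]]
[P] => [PP]   [P → P P]
[PP] => [[]P]   [P → [ ]]
[[]P] => [[]PP]   [P → P P]
[[]PP] => [[][]P]   [P → [ ]]
[[][]P] => [[][][]]   [P → [ ]]

P => [P] => [PP] => [[]P] => [[]PP] => [[][]P] => [[][][]]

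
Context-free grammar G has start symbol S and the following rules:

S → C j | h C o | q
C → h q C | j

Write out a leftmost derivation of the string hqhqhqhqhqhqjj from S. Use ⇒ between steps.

S⇒Cj⇒hqCj⇒hqhqCj⇒hqhqhqCj⇒hqhqhqhqCj⇒hqhqhqhqhqCj⇒hqhqhqhqhqhqCj⇒hqhqhqhqhqhqjj

S ⇒ Cj   [S → C j]
Cj ⇒ hqCj   [C → h q C]
hqCj ⇒ hqhqCj   [C → h q C]
hqhqCj ⇒ hqhqhqCj   [C → h q C]
hqhqhqCj ⇒ hqhqhqhqCj   [C → h q C]
hqhqhqhqCj ⇒ hqhqhqhqhqCj   [C → h q C]
hqhqhqhqhqCj ⇒ hqhqhqhqhqhqCj   [C → h q C]
hqhqhqhqhqhqCj ⇒ hqhqhqhqhqhqjj   [C → j]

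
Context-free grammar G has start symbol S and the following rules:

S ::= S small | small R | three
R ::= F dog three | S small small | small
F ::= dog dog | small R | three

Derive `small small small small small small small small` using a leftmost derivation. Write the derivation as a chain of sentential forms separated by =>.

S => S small => S small small => S small small small => small R small small small => small S small small small small small => small small R small small small small small => small small small small small small small small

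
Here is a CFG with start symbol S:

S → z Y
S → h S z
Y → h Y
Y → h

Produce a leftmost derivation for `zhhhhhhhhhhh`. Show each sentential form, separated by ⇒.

S ⇒ zY ⇒ zhY ⇒ zhhY ⇒ zhhhY ⇒ zhhhhY ⇒ zhhhhhY ⇒ zhhhhhhY ⇒ zhhhhhhhY ⇒ zhhhhhhhhY ⇒ zhhhhhhhhhY ⇒ zhhhhhhhhhhY ⇒ zhhhhhhhhhhh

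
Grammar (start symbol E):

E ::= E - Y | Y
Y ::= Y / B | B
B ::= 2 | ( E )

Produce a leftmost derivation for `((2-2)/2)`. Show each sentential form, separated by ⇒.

E ⇒ Y ⇒ B ⇒ (E) ⇒ (Y) ⇒ (Y/B) ⇒ (B/B) ⇒ ((E)/B) ⇒ ((E-Y)/B) ⇒ ((Y-Y)/B) ⇒ ((B-Y)/B) ⇒ ((2-Y)/B) ⇒ ((2-B)/B) ⇒ ((2-2)/B) ⇒ ((2-2)/2)

E ⇒ Y   [E ::= Y]
Y ⇒ B   [Y ::= B]
B ⇒ (E)   [B ::= ( E )]
(E) ⇒ (Y)   [E ::= Y]
(Y) ⇒ (Y/B)   [Y ::= Y / B]
(Y/B) ⇒ (B/B)   [Y ::= B]
(B/B) ⇒ ((E)/B)   [B ::= ( E )]
((E)/B) ⇒ ((E-Y)/B)   [E ::= E - Y]
((E-Y)/B) ⇒ ((Y-Y)/B)   [E ::= Y]
((Y-Y)/B) ⇒ ((B-Y)/B)   [Y ::= B]
((B-Y)/B) ⇒ ((2-Y)/B)   [B ::= 2]
((2-Y)/B) ⇒ ((2-B)/B)   [Y ::= B]
((2-B)/B) ⇒ ((2-2)/B)   [B ::= 2]
((2-2)/B) ⇒ ((2-2)/2)   [B ::= 2]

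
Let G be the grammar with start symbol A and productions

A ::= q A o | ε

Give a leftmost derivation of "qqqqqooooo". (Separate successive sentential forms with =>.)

A => qAo => qqAoo => qqqAooo => qqqqAoooo => qqqqqAooooo => qqqqqooooo

A => qAo   [A ::= q A o]
qAo => qqAoo   [A ::= q A o]
qqAoo => qqqAooo   [A ::= q A o]
qqqAooo => qqqqAoooo   [A ::= q A o]
qqqqAoooo => qqqqqAooooo   [A ::= q A o]
qqqqqAooooo => qqqqqooooo   [A ::= ε]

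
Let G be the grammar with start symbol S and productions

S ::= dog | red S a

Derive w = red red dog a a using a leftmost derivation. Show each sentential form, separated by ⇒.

S ⇒ red S a ⇒ red red S a a ⇒ red red dog a a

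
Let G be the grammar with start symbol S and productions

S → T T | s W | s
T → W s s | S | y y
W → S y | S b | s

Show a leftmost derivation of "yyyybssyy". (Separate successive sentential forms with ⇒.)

S⇒TT⇒WssT⇒SbssT⇒TTbssT⇒yyTbssT⇒yyyybssT⇒yyyybssyy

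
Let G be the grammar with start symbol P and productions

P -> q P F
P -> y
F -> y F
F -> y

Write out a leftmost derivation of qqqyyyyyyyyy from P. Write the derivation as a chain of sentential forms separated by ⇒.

P ⇒ qPF ⇒ qqPFF ⇒ qqqPFFF ⇒ qqqyFFF ⇒ qqqyyFF ⇒ qqqyyyFF ⇒ qqqyyyyFF ⇒ qqqyyyyyF ⇒ qqqyyyyyyF ⇒ qqqyyyyyyyF ⇒ qqqyyyyyyyyF ⇒ qqqyyyyyyyyy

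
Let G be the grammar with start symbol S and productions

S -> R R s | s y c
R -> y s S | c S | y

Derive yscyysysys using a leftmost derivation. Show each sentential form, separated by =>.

S => RRs   [S -> R R s]
RRs => ysSRs   [R -> y s S]
ysSRs => ysRRsRs   [S -> R R s]
ysRRsRs => yscSRsRs   [R -> c S]
yscSRsRs => yscRRsRsRs   [S -> R R s]
yscRRsRsRs => yscyRsRsRs   [R -> y]
yscyRsRsRs => yscyysRsRs   [R -> y]
yscyysRsRs => yscyysysRs   [R -> y]
yscyysysRs => yscyysysys   [R -> y]

S => RRs => ysSRs => ysRRsRs => yscSRsRs => yscRRsRsRs => yscyRsRsRs => yscyysRsRs => yscyysysRs => yscyysysys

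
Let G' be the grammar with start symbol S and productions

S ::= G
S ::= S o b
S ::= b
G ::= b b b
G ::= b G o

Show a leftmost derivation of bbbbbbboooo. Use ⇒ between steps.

S⇒G⇒bGo⇒bbGoo⇒bbbGooo⇒bbbbGoooo⇒bbbbbbboooo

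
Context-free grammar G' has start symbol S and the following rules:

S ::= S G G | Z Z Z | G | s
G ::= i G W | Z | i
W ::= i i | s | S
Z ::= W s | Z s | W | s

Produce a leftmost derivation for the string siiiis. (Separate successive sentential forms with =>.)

S=>ZZZ=>sZZ=>sWZ=>siiZ=>siiWs=>siiiis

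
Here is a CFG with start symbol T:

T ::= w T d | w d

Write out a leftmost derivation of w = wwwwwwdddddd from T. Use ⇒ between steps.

T ⇒ wTd ⇒ wwTdd ⇒ wwwTddd ⇒ wwwwTdddd ⇒ wwwwwTddddd ⇒ wwwwwwdddddd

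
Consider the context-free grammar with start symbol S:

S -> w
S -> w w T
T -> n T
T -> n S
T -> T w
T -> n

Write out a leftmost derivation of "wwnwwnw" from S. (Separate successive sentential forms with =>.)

S=>wwT=>wwTw=>wwnSw=>wwnwwTw=>wwnwwnw

S => wwT   [S -> w w T]
wwT => wwTw   [T -> T w]
wwTw => wwnSw   [T -> n S]
wwnSw => wwnwwTw   [S -> w w T]
wwnwwTw => wwnwwnw   [T -> n]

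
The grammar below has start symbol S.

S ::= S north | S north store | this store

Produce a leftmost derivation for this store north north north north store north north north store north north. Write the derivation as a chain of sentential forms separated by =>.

S => S north   [S ::= S north]
S north => S north north   [S ::= S north]
S north north => S north store north north   [S ::= S north store]
S north store north north => S north north store north north   [S ::= S north]
S north north store north north => S north north north store north north   [S ::= S north]
S north north north store north north => S north store north north north store north north   [S ::= S north store]
S north store north north north store north north => S north north store north north north store north north   [S ::= S north]
S north north store north north north store north north => S north north north store north north north store north north   [S ::= S north]
S north north north store north north north store north north => S north north north north store north north north store north north   [S ::= S north]
S north north north north store north north north store north north => this store north north north north store north north north store north north   [S ::= this store]

S => S north => S north north => S north store north north => S north north store north north => S north north north store north north => S north store north north north store north north => S north north store north north north store north north => S north north north store north north north store north north => S north north north north store north north north store north north => this store north north north north store north north north store north north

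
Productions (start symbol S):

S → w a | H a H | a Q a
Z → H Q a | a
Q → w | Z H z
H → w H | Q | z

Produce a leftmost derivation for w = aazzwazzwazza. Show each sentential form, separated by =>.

S => aQa   [S → a Q a]
aQa => aZHza   [Q → Z H z]
aZHza => aHQaHza   [Z → H Q a]
aHQaHza => aQQaHza   [H → Q]
aQQaHza => aZHzQaHza   [Q → Z H z]
aZHzQaHza => aHQaHzQaHza   [Z → H Q a]
aHQaHzQaHza => aQQaHzQaHza   [H → Q]
aQQaHzQaHza => aZHzQaHzQaHza   [Q → Z H z]
aZHzQaHzQaHza => aaHzQaHzQaHza   [Z → a]
aaHzQaHzQaHza => aazzQaHzQaHza   [H → z]
aazzQaHzQaHza => aazzwaHzQaHza   [Q → w]
aazzwaHzQaHza => aazzwazzQaHza   [H → z]
aazzwazzQaHza => aazzwazzwaHza   [Q → w]
aazzwazzwaHza => aazzwazzwazza   [H → z]

S => aQa => aZHza => aHQaHza => aQQaHza => aZHzQaHza => aHQaHzQaHza => aQQaHzQaHza => aZHzQaHzQaHza => aaHzQaHzQaHza => aazzQaHzQaHza => aazzwaHzQaHza => aazzwazzQaHza => aazzwazzwaHza => aazzwazzwazza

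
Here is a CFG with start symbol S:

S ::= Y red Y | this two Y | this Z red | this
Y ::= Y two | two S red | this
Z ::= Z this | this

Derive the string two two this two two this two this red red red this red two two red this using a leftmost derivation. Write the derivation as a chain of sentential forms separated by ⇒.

S ⇒ Y red Y ⇒ Y two red Y ⇒ Y two two red Y ⇒ two S red two two red Y ⇒ two Y red Y red two two red Y ⇒ two two S red red Y red two two red Y ⇒ two two this two Y red red Y red two two red Y ⇒ two two this two two S red red red Y red two two red Y ⇒ two two this two two this two Y red red red Y red two two red Y ⇒ two two this two two this two this red red red Y red two two red Y ⇒ two two this two two this two this red red red this red two two red Y ⇒ two two this two two this two this red red red this red two two red this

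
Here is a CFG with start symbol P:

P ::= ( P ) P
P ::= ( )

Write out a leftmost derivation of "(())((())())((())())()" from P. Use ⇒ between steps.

P ⇒ (P)P   [P ::= ( P ) P]
(P)P ⇒ (())P   [P ::= ( )]
(())P ⇒ (())(P)P   [P ::= ( P ) P]
(())(P)P ⇒ (())((P)P)P   [P ::= ( P ) P]
(())((P)P)P ⇒ (())((())P)P   [P ::= ( )]
(())((())P)P ⇒ (())((())())P   [P ::= ( )]
(())((())())P ⇒ (())((())())(P)P   [P ::= ( P ) P]
(())((())())(P)P ⇒ (())((())())((P)P)P   [P ::= ( P ) P]
(())((())())((P)P)P ⇒ (())((())())((())P)P   [P ::= ( )]
(())((())())((())P)P ⇒ (())((())())((())())P   [P ::= ( )]
(())((())())((())())P ⇒ (())((())())((())())()   [P ::= ( )]

P ⇒ (P)P ⇒ (())P ⇒ (())(P)P ⇒ (())((P)P)P ⇒ (())((())P)P ⇒ (())((())())P ⇒ (())((())())(P)P ⇒ (())((())())((P)P)P ⇒ (())((())())((())P)P ⇒ (())((())())((())())P ⇒ (())((())())((())())()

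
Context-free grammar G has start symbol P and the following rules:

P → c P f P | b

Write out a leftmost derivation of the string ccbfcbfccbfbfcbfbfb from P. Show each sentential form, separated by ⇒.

P⇒cPfP⇒ccPfPfP⇒ccbfPfP⇒ccbfcPfPfP⇒ccbfcbfPfP⇒ccbfcbfcPfPfP⇒ccbfcbfccPfPfPfP⇒ccbfcbfccbfPfPfP⇒ccbfcbfccbfbfPfP⇒ccbfcbfccbfbfcPfPfP⇒ccbfcbfccbfbfcbfPfP⇒ccbfcbfccbfbfcbfbfP⇒ccbfcbfccbfbfcbfbfb

P ⇒ cPfP   [P → c P f P]
cPfP ⇒ ccPfPfP   [P → c P f P]
ccPfPfP ⇒ ccbfPfP   [P → b]
ccbfPfP ⇒ ccbfcPfPfP   [P → c P f P]
ccbfcPfPfP ⇒ ccbfcbfPfP   [P → b]
ccbfcbfPfP ⇒ ccbfcbfcPfPfP   [P → c P f P]
ccbfcbfcPfPfP ⇒ ccbfcbfccPfPfPfP   [P → c P f P]
ccbfcbfccPfPfPfP ⇒ ccbfcbfccbfPfPfP   [P → b]
ccbfcbfccbfPfPfP ⇒ ccbfcbfccbfbfPfP   [P → b]
ccbfcbfccbfbfPfP ⇒ ccbfcbfccbfbfcPfPfP   [P → c P f P]
ccbfcbfccbfbfcPfPfP ⇒ ccbfcbfccbfbfcbfPfP   [P → b]
ccbfcbfccbfbfcbfPfP ⇒ ccbfcbfccbfbfcbfbfP   [P → b]
ccbfcbfccbfbfcbfbfP ⇒ ccbfcbfccbfbfcbfbfb   [P → b]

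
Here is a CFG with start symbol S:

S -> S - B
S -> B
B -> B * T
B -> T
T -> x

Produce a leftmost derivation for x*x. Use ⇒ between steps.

S⇒B⇒B*T⇒T*T⇒x*T⇒x*x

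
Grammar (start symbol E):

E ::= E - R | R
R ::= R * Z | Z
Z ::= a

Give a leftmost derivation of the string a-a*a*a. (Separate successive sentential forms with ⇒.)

E ⇒ E-R ⇒ R-R ⇒ Z-R ⇒ a-R ⇒ a-R*Z ⇒ a-R*Z*Z ⇒ a-Z*Z*Z ⇒ a-a*Z*Z ⇒ a-a*a*Z ⇒ a-a*a*a

E ⇒ E-R   [E ::= E - R]
E-R ⇒ R-R   [E ::= R]
R-R ⇒ Z-R   [R ::= Z]
Z-R ⇒ a-R   [Z ::= a]
a-R ⇒ a-R*Z   [R ::= R * Z]
a-R*Z ⇒ a-R*Z*Z   [R ::= R * Z]
a-R*Z*Z ⇒ a-Z*Z*Z   [R ::= Z]
a-Z*Z*Z ⇒ a-a*Z*Z   [Z ::= a]
a-a*Z*Z ⇒ a-a*a*Z   [Z ::= a]
a-a*a*Z ⇒ a-a*a*a   [Z ::= a]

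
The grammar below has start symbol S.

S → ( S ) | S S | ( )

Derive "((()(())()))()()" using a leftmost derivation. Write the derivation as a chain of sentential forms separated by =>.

S=>SS=>SSS=>(S)SS=>((S))SS=>((SS))SS=>((()S))SS=>((()SS))SS=>((()(S)S))SS=>((()(())S))SS=>((()(())()))SS=>((()(())()))()S=>((()(())()))()()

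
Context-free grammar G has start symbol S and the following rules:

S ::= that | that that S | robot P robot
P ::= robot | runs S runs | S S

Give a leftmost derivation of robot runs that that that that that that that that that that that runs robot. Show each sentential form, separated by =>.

S => robot P robot => robot runs S runs robot => robot runs that that S runs robot => robot runs that that that that S runs robot => robot runs that that that that that that S runs robot => robot runs that that that that that that that that S runs robot => robot runs that that that that that that that that that that S runs robot => robot runs that that that that that that that that that that that runs robot

S => robot P robot   [S ::= robot P robot]
robot P robot => robot runs S runs robot   [P ::= runs S runs]
robot runs S runs robot => robot runs that that S runs robot   [S ::= that that S]
robot runs that that S runs robot => robot runs that that that that S runs robot   [S ::= that that S]
robot runs that that that that S runs robot => robot runs that that that that that that S runs robot   [S ::= that that S]
robot runs that that that that that that S runs robot => robot runs that that that that that that that that S runs robot   [S ::= that that S]
robot runs that that that that that that that that S runs robot => robot runs that that that that that that that that that that S runs robot   [S ::= that that S]
robot runs that that that that that that that that that that S runs robot => robot runs that that that that that that that that that that that runs robot   [S ::= that]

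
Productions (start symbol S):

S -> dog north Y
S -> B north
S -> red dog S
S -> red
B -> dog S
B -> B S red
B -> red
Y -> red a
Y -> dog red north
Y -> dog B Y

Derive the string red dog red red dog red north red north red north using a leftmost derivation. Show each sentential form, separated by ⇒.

S ⇒ red dog S ⇒ red dog B north ⇒ red dog B S red north ⇒ red dog red S red north ⇒ red dog red B north red north ⇒ red dog red B S red north red north ⇒ red dog red red S red north red north ⇒ red dog red red B north red north red north ⇒ red dog red red dog S north red north red north ⇒ red dog red red dog red north red north red north

S ⇒ red dog S   [S -> red dog S]
red dog S ⇒ red dog B north   [S -> B north]
red dog B north ⇒ red dog B S red north   [B -> B S red]
red dog B S red north ⇒ red dog red S red north   [B -> red]
red dog red S red north ⇒ red dog red B north red north   [S -> B north]
red dog red B north red north ⇒ red dog red B S red north red north   [B -> B S red]
red dog red B S red north red north ⇒ red dog red red S red north red north   [B -> red]
red dog red red S red north red north ⇒ red dog red red B north red north red north   [S -> B north]
red dog red red B north red north red north ⇒ red dog red red dog S north red north red north   [B -> dog S]
red dog red red dog S north red north red north ⇒ red dog red red dog red north red north red north   [S -> red]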